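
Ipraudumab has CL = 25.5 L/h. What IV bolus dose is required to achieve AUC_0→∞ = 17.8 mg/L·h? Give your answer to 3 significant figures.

Dose = 454 mg

Dose_iv = CL × AUC_0→∞
     = 25.5 × 17.8 = 453.9 mg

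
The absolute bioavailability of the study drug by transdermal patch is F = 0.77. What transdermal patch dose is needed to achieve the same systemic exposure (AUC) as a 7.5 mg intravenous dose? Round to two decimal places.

D_transdermal = 9.74 mg

For equal systemic exposure: F × D_ev = D_iv
D_ev = D_iv / F = 7.5 / 0.77 = 9.74026 mg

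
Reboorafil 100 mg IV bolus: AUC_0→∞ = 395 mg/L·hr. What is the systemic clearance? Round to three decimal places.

CL = Dose_iv / AUC_0→∞
   = 100 / 395 = 0.253165 L/hr

CL = 0.253 L/hr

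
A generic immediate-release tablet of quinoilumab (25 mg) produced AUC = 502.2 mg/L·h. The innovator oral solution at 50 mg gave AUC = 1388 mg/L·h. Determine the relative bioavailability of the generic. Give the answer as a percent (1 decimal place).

F_rel = 72.4%

F_rel = (AUC_test/D_test) / (AUC_ref/D_ref)
      = (502.2/25) / (1388/50)
      = 20.088 / 27.76 = 0.7236 = 72.36%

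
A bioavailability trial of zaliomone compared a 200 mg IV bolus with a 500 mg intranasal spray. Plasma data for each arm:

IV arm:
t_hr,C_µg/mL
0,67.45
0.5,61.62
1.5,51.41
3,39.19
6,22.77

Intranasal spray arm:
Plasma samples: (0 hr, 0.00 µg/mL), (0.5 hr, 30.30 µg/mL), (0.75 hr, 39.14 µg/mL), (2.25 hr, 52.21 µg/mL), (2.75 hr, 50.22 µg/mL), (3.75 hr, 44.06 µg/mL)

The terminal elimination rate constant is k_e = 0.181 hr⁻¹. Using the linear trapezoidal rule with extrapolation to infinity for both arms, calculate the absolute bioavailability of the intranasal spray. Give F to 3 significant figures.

Trapezoidal AUC_0→6 (IV):
  [0→0.5]: (67.45+61.62)/2 × 0.5 = 32.2675
  [0.5→1.5]: (61.62+51.41)/2 × 1 = 56.515
  [1.5→3]: (51.41+39.19)/2 × 1.5 = 67.95
  [3→6]: (39.19+22.77)/2 × 3 = 92.94
  Sum = 249.6725 µg/mL·hr
IV tail: 22.77/0.181 = 125.801; AUC_iv,0→∞ = 249.6725 + 125.801 = 375.4735 µg/mL·hr
Trapezoidal AUC_0→3.75 (intranasal spray):
  [0→0.5]: (0.00+30.30)/2 × 0.5 = 7.575
  [0.5→0.75]: (30.30+39.14)/2 × 0.25 = 8.68
  [0.75→2.25]: (39.14+52.21)/2 × 1.5 = 68.5125
  [2.25→2.75]: (52.21+50.22)/2 × 0.5 = 25.6075
  [2.75→3.75]: (50.22+44.06)/2 × 1 = 47.14
  Sum = 157.515 µg/mL·hr
intranasal spray tail: 44.06/0.181 = 243.425; AUC_ev,0→∞ = 157.515 + 243.425 = 400.94 µg/mL·hr
F = (AUC_ev/D_ev)/(AUC_iv/D_iv) = (400.94/500)/(375.4735/200) = 0.80188/1.8773675 = 0.4271

F = 0.427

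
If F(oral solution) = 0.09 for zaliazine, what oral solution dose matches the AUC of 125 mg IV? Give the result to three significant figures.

For equal systemic exposure: F × D_ev = D_iv
D_ev = D_iv / F = 125 / 0.09 = 1388.89 mg

D_oral = 1390 mg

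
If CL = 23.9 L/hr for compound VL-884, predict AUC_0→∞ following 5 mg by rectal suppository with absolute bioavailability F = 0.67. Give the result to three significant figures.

AUC_0→∞ = F × Dose / CL
        = 0.67 × 5 / 23.9 = 0.140167 mg/L·hr

AUC = 0.140 mg/L·hr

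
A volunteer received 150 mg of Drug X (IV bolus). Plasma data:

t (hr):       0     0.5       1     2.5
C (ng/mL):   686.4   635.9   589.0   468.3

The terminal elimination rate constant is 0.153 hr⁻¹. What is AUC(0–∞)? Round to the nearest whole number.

AUC = 4491 ng/mL·hr

Trapezoidal AUC_0→2.5:
  [0→0.5]: (686.4+635.9)/2 × 0.5 = 330.575
  [0.5→1]: (635.9+589.0)/2 × 0.5 = 306.225
  [1→2.5]: (589.0+468.3)/2 × 1.5 = 792.975
  Sum = 1429.775 ng/mL·hr
Extrapolated tail: C_last / k_e = 468.3 / 0.153 = 3060.784
AUC_0→∞ = 1429.775 + 3060.784 = 4490.559 ng/mL·hr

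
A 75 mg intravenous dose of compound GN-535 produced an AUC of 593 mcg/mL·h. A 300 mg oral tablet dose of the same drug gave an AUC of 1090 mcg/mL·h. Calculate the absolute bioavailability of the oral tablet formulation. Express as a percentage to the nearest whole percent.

F = (AUC_ev / D_ev) / (AUC_iv / D_iv)
  = (1090/300) / (593/75)
  = 3.63333 / 7.90667 = 0.4595
  = 45.95%

F = 46%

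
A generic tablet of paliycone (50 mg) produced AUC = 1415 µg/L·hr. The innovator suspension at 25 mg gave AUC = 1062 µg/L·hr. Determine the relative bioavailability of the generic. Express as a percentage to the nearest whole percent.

F_rel = (AUC_test/D_test) / (AUC_ref/D_ref)
      = (1415/50) / (1062/25)
      = 28.3 / 42.48 = 0.6662 = 66.62%

F_rel = 67%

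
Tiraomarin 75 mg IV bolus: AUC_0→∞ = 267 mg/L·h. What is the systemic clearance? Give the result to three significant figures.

CL = 0.281 L/h

CL = Dose_iv / AUC_0→∞
   = 75 / 267 = 0.280899 L/h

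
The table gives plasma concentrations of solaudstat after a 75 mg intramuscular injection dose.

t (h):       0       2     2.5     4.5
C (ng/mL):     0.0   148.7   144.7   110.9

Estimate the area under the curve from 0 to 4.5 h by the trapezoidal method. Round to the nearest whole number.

Trapezoidal AUC_0→4.5:
  [0→2]: (0.0+148.7)/2 × 2 = 148.7
  [2→2.5]: (148.7+144.7)/2 × 0.5 = 73.35
  [2.5→4.5]: (144.7+110.9)/2 × 2 = 255.6
  Sum = 477.65 ng/mL·h

AUC = 478 ng/mL·h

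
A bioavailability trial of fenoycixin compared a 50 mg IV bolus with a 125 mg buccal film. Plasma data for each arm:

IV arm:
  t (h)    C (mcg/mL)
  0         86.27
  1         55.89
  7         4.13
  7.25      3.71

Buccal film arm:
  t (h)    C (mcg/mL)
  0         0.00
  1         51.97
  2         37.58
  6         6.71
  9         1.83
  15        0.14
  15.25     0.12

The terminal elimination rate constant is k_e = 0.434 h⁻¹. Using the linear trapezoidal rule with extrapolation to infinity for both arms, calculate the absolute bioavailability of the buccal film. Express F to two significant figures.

F = 0.27

Trapezoidal AUC_0→7.25 (IV):
  [0→1]: (86.27+55.89)/2 × 1 = 71.08
  [1→7]: (55.89+4.13)/2 × 6 = 180.06
  [7→7.25]: (4.13+3.71)/2 × 0.25 = 0.98
  Sum = 252.12 mcg/mL·h
IV tail: 3.71/0.434 = 8.548; AUC_iv,0→∞ = 252.12 + 8.548 = 260.668 mcg/mL·h
Trapezoidal AUC_0→15.25 (buccal film):
  [0→1]: (0.00+51.97)/2 × 1 = 25.985
  [1→2]: (51.97+37.58)/2 × 1 = 44.775
  [2→6]: (37.58+6.71)/2 × 4 = 88.58
  [6→9]: (6.71+1.83)/2 × 3 = 12.81
  [9→15]: (1.83+0.14)/2 × 6 = 5.91
  [15→15.25]: (0.14+0.12)/2 × 0.25 = 0.0325
  Sum = 178.0925 mcg/mL·h
buccal film tail: 0.12/0.434 = 0.276; AUC_ev,0→∞ = 178.0925 + 0.276 = 178.3685 mcg/mL·h
F = (AUC_ev/D_ev)/(AUC_iv/D_iv) = (178.3685/125)/(260.668/50) = 1.426948/5.21336 = 0.2737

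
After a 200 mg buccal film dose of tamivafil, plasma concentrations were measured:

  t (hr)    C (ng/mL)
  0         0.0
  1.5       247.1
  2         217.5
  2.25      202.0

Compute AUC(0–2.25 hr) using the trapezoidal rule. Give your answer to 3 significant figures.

AUC = 354 ng/mL·hr

Trapezoidal AUC_0→2.25:
  [0→1.5]: (0.0+247.1)/2 × 1.5 = 185.325
  [1.5→2]: (247.1+217.5)/2 × 0.5 = 116.15
  [2→2.25]: (217.5+202.0)/2 × 0.25 = 52.4375
  Sum = 353.9125 ng/mL·hr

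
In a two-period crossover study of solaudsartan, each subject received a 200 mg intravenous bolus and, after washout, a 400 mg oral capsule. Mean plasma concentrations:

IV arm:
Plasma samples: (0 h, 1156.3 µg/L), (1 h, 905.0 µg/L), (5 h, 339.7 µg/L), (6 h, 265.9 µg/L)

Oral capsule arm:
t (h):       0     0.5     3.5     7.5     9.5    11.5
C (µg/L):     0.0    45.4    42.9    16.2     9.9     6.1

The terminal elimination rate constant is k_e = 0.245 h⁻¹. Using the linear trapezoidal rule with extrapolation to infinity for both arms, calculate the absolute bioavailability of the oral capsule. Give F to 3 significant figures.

Trapezoidal AUC_0→6 (IV):
  [0→1]: (1156.3+905.0)/2 × 1 = 1030.65
  [1→5]: (905.0+339.7)/2 × 4 = 2489.4
  [5→6]: (339.7+265.9)/2 × 1 = 302.8
  Sum = 3822.85 µg/L·h
IV tail: 265.9/0.245 = 1085.306; AUC_iv,0→∞ = 3822.85 + 1085.306 = 4908.156 µg/L·h
Trapezoidal AUC_0→11.5 (oral capsule):
  [0→0.5]: (0.0+45.4)/2 × 0.5 = 11.35
  [0.5→3.5]: (45.4+42.9)/2 × 3 = 132.45
  [3.5→7.5]: (42.9+16.2)/2 × 4 = 118.2
  [7.5→9.5]: (16.2+9.9)/2 × 2 = 26.1
  [9.5→11.5]: (9.9+6.1)/2 × 2 = 16.0
  Sum = 304.1 µg/L·h
oral capsule tail: 6.1/0.245 = 24.898; AUC_ev,0→∞ = 304.1 + 24.898 = 328.998 µg/L·h
F = (AUC_ev/D_ev)/(AUC_iv/D_iv) = (328.998/400)/(4908.156/200) = 0.822495/24.54078 = 0.0335

F = 0.0335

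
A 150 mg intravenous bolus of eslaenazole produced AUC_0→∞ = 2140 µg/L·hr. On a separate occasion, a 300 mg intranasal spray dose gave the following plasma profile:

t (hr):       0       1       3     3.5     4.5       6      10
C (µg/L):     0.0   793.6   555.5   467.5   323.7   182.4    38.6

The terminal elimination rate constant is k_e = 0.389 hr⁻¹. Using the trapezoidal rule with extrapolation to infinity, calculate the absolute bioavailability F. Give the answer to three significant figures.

Trapezoidal AUC_0→10 (intranasal spray):
  [0→1]: (0.0+793.6)/2 × 1 = 396.8
  [1→3]: (793.6+555.5)/2 × 2 = 1349.1
  [3→3.5]: (555.5+467.5)/2 × 0.5 = 255.75
  [3.5→4.5]: (467.5+323.7)/2 × 1 = 395.6
  [4.5→6]: (323.7+182.4)/2 × 1.5 = 379.575
  [6→10]: (182.4+38.6)/2 × 4 = 442.0
  Sum = 3218.825 µg/L·hr
Tail: C_last/k_e = 38.6/0.389 = 99.229
AUC_0→∞ (intranasal spray) = 3218.825 + 99.229 = 3318.054 µg/L·hr
F = (AUC_ev/D_ev)/(AUC_iv/D_iv) = (3318.054/300)/(2140/150) = 11.06018/14.2667 = 0.7752

F = 0.775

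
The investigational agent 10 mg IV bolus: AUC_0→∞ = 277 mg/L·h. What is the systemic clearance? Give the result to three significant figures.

CL = Dose_iv / AUC_0→∞
   = 10 / 277 = 0.0361011 L/h

CL = 0.0361 L/h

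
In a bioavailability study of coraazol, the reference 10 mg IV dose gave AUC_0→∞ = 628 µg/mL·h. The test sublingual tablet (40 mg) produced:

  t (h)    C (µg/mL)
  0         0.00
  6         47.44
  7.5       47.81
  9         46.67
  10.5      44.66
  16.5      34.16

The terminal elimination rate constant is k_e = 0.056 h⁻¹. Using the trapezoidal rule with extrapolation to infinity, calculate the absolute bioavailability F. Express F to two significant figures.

F = 0.48

Trapezoidal AUC_0→16.5 (sublingual tablet):
  [0→6]: (0.00+47.44)/2 × 6 = 142.32
  [6→7.5]: (47.44+47.81)/2 × 1.5 = 71.4375
  [7.5→9]: (47.81+46.67)/2 × 1.5 = 70.86
  [9→10.5]: (46.67+44.66)/2 × 1.5 = 68.4975
  [10.5→16.5]: (44.66+34.16)/2 × 6 = 236.46
  Sum = 589.575 µg/mL·h
Tail: C_last/k_e = 34.16/0.056 = 610.000
AUC_0→∞ (sublingual tablet) = 589.575 + 610.000 = 1199.575 µg/mL·h
F = (AUC_ev/D_ev)/(AUC_iv/D_iv) = (1199.575/40)/(628/10) = 29.989375/62.8 = 0.4775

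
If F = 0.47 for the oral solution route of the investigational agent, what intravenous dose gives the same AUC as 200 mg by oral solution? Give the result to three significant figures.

D_iv = 94.0 mg

Systemic exposure from an extravascular dose = F × D_ev, so the equivalent IV dose is F × D_ev.
D_iv = F × D_ev = 0.47 × 200 = 94 mg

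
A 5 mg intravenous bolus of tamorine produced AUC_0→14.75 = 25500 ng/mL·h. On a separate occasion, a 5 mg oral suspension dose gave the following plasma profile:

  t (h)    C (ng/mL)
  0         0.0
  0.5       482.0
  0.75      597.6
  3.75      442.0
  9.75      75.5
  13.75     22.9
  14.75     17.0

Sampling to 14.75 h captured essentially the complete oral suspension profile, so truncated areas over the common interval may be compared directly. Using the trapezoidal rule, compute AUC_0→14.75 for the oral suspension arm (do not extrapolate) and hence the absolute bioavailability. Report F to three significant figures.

F = 0.141

Trapezoidal AUC_0→14.75 (oral suspension):
  [0→0.5]: (0.0+482.0)/2 × 0.5 = 120.5
  [0.5→0.75]: (482.0+597.6)/2 × 0.25 = 134.95
  [0.75→3.75]: (597.6+442.0)/2 × 3 = 1559.4
  [3.75→9.75]: (442.0+75.5)/2 × 6 = 1552.5
  [9.75→13.75]: (75.5+22.9)/2 × 4 = 196.8
  [13.75→14.75]: (22.9+17.0)/2 × 1 = 19.95
  Sum = 3584.1 ng/mL·h
F = (AUC_ev/D_ev)/(AUC_iv/D_iv) = (3584.1/5)/(25500/5) = 716.82/5100 = 0.1406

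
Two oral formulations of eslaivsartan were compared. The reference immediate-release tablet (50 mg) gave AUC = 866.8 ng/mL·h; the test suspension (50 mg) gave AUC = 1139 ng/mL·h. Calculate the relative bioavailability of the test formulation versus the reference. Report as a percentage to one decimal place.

F_rel = (AUC_test/D_test) / (AUC_ref/D_ref)
      = (1139/50) / (866.8/50)
      = 22.78 / 17.336 = 1.3140 = 131.40%

F_rel = 131.4%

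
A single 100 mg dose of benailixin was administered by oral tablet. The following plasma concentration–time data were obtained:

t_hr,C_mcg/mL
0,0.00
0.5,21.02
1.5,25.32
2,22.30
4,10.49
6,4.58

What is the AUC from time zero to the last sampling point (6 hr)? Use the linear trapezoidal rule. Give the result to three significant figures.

AUC = 88.2 mcg/mL·hr

Trapezoidal AUC_0→6:
  [0→0.5]: (0.00+21.02)/2 × 0.5 = 5.255
  [0.5→1.5]: (21.02+25.32)/2 × 1 = 23.17
  [1.5→2]: (25.32+22.30)/2 × 0.5 = 11.905
  [2→4]: (22.30+10.49)/2 × 2 = 32.79
  [4→6]: (10.49+4.58)/2 × 2 = 15.07
  Sum = 88.19 mcg/mL·hr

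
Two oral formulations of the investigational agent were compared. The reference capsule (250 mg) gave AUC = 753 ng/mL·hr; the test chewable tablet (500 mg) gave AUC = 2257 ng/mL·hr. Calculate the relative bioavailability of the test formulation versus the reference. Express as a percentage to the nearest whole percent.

F_rel = 150%

F_rel = (AUC_test/D_test) / (AUC_ref/D_ref)
      = (2257/500) / (753/250)
      = 4.514 / 3.012 = 1.4987 = 149.87%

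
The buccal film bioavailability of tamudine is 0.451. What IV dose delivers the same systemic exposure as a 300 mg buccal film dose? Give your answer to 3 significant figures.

Systemic exposure from an extravascular dose = F × D_ev, so the equivalent IV dose is F × D_ev.
D_iv = F × D_ev = 0.451 × 300 = 135.3 mg

D_iv = 135 mg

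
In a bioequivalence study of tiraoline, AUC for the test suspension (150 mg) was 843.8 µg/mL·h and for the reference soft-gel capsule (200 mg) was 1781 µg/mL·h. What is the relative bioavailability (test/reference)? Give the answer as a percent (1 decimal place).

F_rel = 63.2%

F_rel = (AUC_test/D_test) / (AUC_ref/D_ref)
      = (843.8/150) / (1781/200)
      = 5.62533 / 8.905 = 0.6317 = 63.17%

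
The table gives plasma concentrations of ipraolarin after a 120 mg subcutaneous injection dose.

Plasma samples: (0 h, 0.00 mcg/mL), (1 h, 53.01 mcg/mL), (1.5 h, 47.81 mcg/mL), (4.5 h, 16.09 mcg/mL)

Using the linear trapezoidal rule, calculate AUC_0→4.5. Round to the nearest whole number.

Trapezoidal AUC_0→4.5:
  [0→1]: (0.00+53.01)/2 × 1 = 26.505
  [1→1.5]: (53.01+47.81)/2 × 0.5 = 25.205
  [1.5→4.5]: (47.81+16.09)/2 × 3 = 95.85
  Sum = 147.56 mcg/mL·h

AUC = 148 mcg/mL·h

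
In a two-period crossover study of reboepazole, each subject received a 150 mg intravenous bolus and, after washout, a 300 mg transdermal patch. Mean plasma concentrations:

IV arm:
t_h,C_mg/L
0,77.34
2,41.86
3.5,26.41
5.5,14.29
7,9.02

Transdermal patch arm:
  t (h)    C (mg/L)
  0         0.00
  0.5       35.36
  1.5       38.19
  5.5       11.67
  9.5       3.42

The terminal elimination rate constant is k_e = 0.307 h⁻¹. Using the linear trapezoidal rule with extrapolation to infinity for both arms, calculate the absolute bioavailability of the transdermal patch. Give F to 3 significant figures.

Trapezoidal AUC_0→7 (IV):
  [0→2]: (77.34+41.86)/2 × 2 = 119.2
  [2→3.5]: (41.86+26.41)/2 × 1.5 = 51.2025
  [3.5→5.5]: (26.41+14.29)/2 × 2 = 40.7
  [5.5→7]: (14.29+9.02)/2 × 1.5 = 17.4825
  Sum = 228.585 mg/L·h
IV tail: 9.02/0.307 = 29.381; AUC_iv,0→∞ = 228.585 + 29.381 = 257.966 mg/L·h
Trapezoidal AUC_0→9.5 (transdermal patch):
  [0→0.5]: (0.00+35.36)/2 × 0.5 = 8.84
  [0.5→1.5]: (35.36+38.19)/2 × 1 = 36.775
  [1.5→5.5]: (38.19+11.67)/2 × 4 = 99.72
  [5.5→9.5]: (11.67+3.42)/2 × 4 = 30.18
  Sum = 175.515 mg/L·h
transdermal patch tail: 3.42/0.307 = 11.140; AUC_ev,0→∞ = 175.515 + 11.140 = 186.655 mg/L·h
F = (AUC_ev/D_ev)/(AUC_iv/D_iv) = (186.655/300)/(257.966/150) = 0.622183/1.71977 = 0.3618

F = 0.362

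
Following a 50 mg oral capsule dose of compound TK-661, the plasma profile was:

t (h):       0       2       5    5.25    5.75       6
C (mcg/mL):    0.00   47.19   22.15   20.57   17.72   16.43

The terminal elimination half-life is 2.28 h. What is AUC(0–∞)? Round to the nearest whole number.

Trapezoidal AUC_0→6:
  [0→2]: (0.00+47.19)/2 × 2 = 47.19
  [2→5]: (47.19+22.15)/2 × 3 = 104.01
  [5→5.25]: (22.15+20.57)/2 × 0.25 = 5.34
  [5.25→5.75]: (20.57+17.72)/2 × 0.5 = 9.5725
  [5.75→6]: (17.72+16.43)/2 × 0.25 = 4.26875
  Sum = 170.38125 mcg/mL·h
k_e = ln2 / t½ = 0.693147 / 2.28 = 0.3040 h^-1
Extrapolated tail: C_last / k_e = 16.43 / 0.304 = 54.046
AUC_0→∞ = 170.38125 + 54.046 = 224.42725 mcg/mL·h

AUC = 224 mcg/mL·h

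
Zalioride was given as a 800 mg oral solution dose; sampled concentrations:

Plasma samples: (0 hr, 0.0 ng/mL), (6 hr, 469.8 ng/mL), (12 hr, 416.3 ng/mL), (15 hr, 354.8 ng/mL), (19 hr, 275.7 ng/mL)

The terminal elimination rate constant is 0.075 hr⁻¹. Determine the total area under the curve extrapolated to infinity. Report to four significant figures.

Trapezoidal AUC_0→19:
  [0→6]: (0.0+469.8)/2 × 6 = 1409.4
  [6→12]: (469.8+416.3)/2 × 6 = 2658.3
  [12→15]: (416.3+354.8)/2 × 3 = 1156.65
  [15→19]: (354.8+275.7)/2 × 4 = 1261.0
  Sum = 6485.35 ng/mL·hr
Extrapolated tail: C_last / k_e = 275.7 / 0.075 = 3676.000
AUC_0→∞ = 6485.35 + 3676.000 = 10161.35 ng/mL·hr

AUC = 10160 ng/mL·hr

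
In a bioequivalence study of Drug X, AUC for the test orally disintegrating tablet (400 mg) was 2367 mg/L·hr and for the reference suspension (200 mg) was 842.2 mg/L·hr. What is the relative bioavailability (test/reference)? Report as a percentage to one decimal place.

F_rel = (AUC_test/D_test) / (AUC_ref/D_ref)
      = (2367/400) / (842.2/200)
      = 5.9175 / 4.211 = 1.4052 = 140.52%

F_rel = 140.5%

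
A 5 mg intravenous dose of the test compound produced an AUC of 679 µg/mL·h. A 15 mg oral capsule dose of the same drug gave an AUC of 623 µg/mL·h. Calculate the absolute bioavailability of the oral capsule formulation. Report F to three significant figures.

F = 0.306

F = (AUC_ev / D_ev) / (AUC_iv / D_iv)
  = (623/15) / (679/5)
  = 41.5333 / 135.8 = 0.3058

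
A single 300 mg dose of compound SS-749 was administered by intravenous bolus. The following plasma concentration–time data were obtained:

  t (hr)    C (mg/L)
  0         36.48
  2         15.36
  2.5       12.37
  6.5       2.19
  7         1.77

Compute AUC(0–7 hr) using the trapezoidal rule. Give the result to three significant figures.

AUC = 88.9 mg/L·hr

Trapezoidal AUC_0→7:
  [0→2]: (36.48+15.36)/2 × 2 = 51.84
  [2→2.5]: (15.36+12.37)/2 × 0.5 = 6.9325
  [2.5→6.5]: (12.37+2.19)/2 × 4 = 29.12
  [6.5→7]: (2.19+1.77)/2 × 0.5 = 0.99
  Sum = 88.8825 mg/L·hr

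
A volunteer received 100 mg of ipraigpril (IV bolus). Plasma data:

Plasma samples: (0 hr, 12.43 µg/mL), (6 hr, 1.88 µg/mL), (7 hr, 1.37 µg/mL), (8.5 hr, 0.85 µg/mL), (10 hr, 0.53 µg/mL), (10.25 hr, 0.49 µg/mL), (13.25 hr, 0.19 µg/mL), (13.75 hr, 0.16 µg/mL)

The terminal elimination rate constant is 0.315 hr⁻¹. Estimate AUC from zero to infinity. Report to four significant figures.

Trapezoidal AUC_0→13.75:
  [0→6]: (12.43+1.88)/2 × 6 = 42.93
  [6→7]: (1.88+1.37)/2 × 1 = 1.625
  [7→8.5]: (1.37+0.85)/2 × 1.5 = 1.665
  [8.5→10]: (0.85+0.53)/2 × 1.5 = 1.035
  [10→10.25]: (0.53+0.49)/2 × 0.25 = 0.1275
  [10.25→13.25]: (0.49+0.19)/2 × 3 = 1.02
  [13.25→13.75]: (0.19+0.16)/2 × 0.5 = 0.0875
  Sum = 48.49 µg/mL·hr
Extrapolated tail: C_last / k_e = 0.16 / 0.315 = 0.508
AUC_0→∞ = 48.49 + 0.508 = 48.998 µg/mL·hr

AUC = 49.00 µg/mL·hr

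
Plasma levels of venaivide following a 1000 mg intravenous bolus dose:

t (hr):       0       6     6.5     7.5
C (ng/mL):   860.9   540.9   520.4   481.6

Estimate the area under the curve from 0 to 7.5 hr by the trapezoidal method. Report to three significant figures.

AUC = 4970 ng/mL·hr

Trapezoidal AUC_0→7.5:
  [0→6]: (860.9+540.9)/2 × 6 = 4205.4
  [6→6.5]: (540.9+520.4)/2 × 0.5 = 265.325
  [6.5→7.5]: (520.4+481.6)/2 × 1 = 501.0
  Sum = 4971.725 ng/mL·hr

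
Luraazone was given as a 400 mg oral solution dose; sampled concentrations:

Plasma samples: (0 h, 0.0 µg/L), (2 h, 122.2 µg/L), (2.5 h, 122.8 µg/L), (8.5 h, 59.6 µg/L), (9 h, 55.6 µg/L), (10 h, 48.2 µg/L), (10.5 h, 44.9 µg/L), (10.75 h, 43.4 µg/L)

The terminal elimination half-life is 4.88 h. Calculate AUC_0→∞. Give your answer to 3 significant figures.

AUC = 1150 µg/L·h

Trapezoidal AUC_0→10.75:
  [0→2]: (0.0+122.2)/2 × 2 = 122.2
  [2→2.5]: (122.2+122.8)/2 × 0.5 = 61.25
  [2.5→8.5]: (122.8+59.6)/2 × 6 = 547.2
  [8.5→9]: (59.6+55.6)/2 × 0.5 = 28.8
  [9→10]: (55.6+48.2)/2 × 1 = 51.9
  [10→10.5]: (48.2+44.9)/2 × 0.5 = 23.275
  [10.5→10.75]: (44.9+43.4)/2 × 0.25 = 11.0375
  Sum = 845.6625 µg/L·h
k_e = ln2 / t½ = 0.693147 / 4.88 = 0.1420 h^-1
Extrapolated tail: C_last / k_e = 43.4 / 0.142 = 305.634
AUC_0→∞ = 845.6625 + 305.634 = 1151.2965 µg/L·h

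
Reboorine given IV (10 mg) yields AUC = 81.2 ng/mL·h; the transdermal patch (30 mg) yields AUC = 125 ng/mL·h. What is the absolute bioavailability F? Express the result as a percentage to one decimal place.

F = (AUC_ev / D_ev) / (AUC_iv / D_iv)
  = (125/30) / (81.2/10)
  = 4.16667 / 8.12 = 0.5131
  = 51.31%

F = 51.3%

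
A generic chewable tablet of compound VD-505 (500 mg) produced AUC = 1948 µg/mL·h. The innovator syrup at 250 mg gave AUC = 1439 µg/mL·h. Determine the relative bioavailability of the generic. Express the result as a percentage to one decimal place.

F_rel = (AUC_test/D_test) / (AUC_ref/D_ref)
      = (1948/500) / (1439/250)
      = 3.896 / 5.756 = 0.6769 = 67.69%

F_rel = 67.7%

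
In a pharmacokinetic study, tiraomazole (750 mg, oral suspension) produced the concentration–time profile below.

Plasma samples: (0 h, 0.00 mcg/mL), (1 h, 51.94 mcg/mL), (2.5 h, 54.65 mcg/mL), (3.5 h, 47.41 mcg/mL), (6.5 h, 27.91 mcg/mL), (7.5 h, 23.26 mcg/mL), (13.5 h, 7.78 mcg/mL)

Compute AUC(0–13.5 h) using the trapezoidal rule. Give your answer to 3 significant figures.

Trapezoidal AUC_0→13.5:
  [0→1]: (0.00+51.94)/2 × 1 = 25.97
  [1→2.5]: (51.94+54.65)/2 × 1.5 = 79.9425
  [2.5→3.5]: (54.65+47.41)/2 × 1 = 51.03
  [3.5→6.5]: (47.41+27.91)/2 × 3 = 112.98
  [6.5→7.5]: (27.91+23.26)/2 × 1 = 25.585
  [7.5→13.5]: (23.26+7.78)/2 × 6 = 93.12
  Sum = 388.6275 mcg/mL·h

AUC = 389 mcg/mL·h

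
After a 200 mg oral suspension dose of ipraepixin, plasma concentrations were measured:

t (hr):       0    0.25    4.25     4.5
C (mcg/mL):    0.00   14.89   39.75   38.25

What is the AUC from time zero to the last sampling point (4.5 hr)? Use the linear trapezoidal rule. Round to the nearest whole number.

Trapezoidal AUC_0→4.5:
  [0→0.25]: (0.00+14.89)/2 × 0.25 = 1.86125
  [0.25→4.25]: (14.89+39.75)/2 × 4 = 109.28
  [4.25→4.5]: (39.75+38.25)/2 × 0.25 = 9.75
  Sum = 120.89125 mcg/mL·hr

AUC = 121 mcg/mL·hr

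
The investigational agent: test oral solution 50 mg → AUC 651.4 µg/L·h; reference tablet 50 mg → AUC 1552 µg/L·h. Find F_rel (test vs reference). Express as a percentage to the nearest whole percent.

F_rel = (AUC_test/D_test) / (AUC_ref/D_ref)
      = (651.4/50) / (1552/50)
      = 13.028 / 31.04 = 0.4197 = 41.97%

F_rel = 42%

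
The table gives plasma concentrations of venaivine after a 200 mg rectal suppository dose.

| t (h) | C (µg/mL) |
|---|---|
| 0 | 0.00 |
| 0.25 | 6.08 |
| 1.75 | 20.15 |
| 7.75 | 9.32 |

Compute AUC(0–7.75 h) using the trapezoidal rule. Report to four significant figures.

AUC = 108.8 µg/mL·h

Trapezoidal AUC_0→7.75:
  [0→0.25]: (0.00+6.08)/2 × 0.25 = 0.76
  [0.25→1.75]: (6.08+20.15)/2 × 1.5 = 19.6725
  [1.75→7.75]: (20.15+9.32)/2 × 6 = 88.41
  Sum = 108.8425 µg/mL·h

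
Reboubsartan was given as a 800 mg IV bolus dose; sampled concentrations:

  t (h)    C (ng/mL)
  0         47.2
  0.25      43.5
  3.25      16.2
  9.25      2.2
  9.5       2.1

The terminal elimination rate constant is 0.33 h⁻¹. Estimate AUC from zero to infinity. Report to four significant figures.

Trapezoidal AUC_0→9.5:
  [0→0.25]: (47.2+43.5)/2 × 0.25 = 11.3375
  [0.25→3.25]: (43.5+16.2)/2 × 3 = 89.55
  [3.25→9.25]: (16.2+2.2)/2 × 6 = 55.2
  [9.25→9.5]: (2.2+2.1)/2 × 0.25 = 0.5375
  Sum = 156.625 ng/mL·h
Extrapolated tail: C_last / k_e = 2.1 / 0.33 = 6.364
AUC_0→∞ = 156.625 + 6.364 = 162.989 ng/mL·h

AUC = 163.0 ng/mL·h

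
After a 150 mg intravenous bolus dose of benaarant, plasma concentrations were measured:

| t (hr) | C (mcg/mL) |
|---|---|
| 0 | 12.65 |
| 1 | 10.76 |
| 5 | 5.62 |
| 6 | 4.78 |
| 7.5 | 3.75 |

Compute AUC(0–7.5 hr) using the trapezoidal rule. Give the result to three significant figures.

AUC = 56.1 mcg/mL·hr

Trapezoidal AUC_0→7.5:
  [0→1]: (12.65+10.76)/2 × 1 = 11.705
  [1→5]: (10.76+5.62)/2 × 4 = 32.76
  [5→6]: (5.62+4.78)/2 × 1 = 5.2
  [6→7.5]: (4.78+3.75)/2 × 1.5 = 6.3975
  Sum = 56.0625 mcg/mL·hr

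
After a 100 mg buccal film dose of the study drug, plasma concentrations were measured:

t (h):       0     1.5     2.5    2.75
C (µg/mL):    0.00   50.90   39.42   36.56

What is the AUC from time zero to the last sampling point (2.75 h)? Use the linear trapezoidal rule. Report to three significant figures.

Trapezoidal AUC_0→2.75:
  [0→1.5]: (0.00+50.90)/2 × 1.5 = 38.175
  [1.5→2.5]: (50.90+39.42)/2 × 1 = 45.16
  [2.5→2.75]: (39.42+36.56)/2 × 0.25 = 9.4975
  Sum = 92.8325 µg/mL·h

AUC = 92.8 µg/mL·h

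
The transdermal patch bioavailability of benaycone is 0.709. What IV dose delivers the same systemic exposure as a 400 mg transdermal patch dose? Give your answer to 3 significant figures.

Systemic exposure from an extravascular dose = F × D_ev, so the equivalent IV dose is F × D_ev.
D_iv = F × D_ev = 0.709 × 400 = 283.6 mg

D_iv = 284 mg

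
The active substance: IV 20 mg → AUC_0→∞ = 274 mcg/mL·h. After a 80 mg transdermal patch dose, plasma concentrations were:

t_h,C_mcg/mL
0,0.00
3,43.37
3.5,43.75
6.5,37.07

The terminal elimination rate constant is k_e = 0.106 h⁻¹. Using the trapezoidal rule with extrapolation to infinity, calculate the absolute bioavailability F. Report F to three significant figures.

Trapezoidal AUC_0→6.5 (transdermal patch):
  [0→3]: (0.00+43.37)/2 × 3 = 65.055
  [3→3.5]: (43.37+43.75)/2 × 0.5 = 21.78
  [3.5→6.5]: (43.75+37.07)/2 × 3 = 121.23
  Sum = 208.065 mcg/mL·h
Tail: C_last/k_e = 37.07/0.106 = 349.717
AUC_0→∞ (transdermal patch) = 208.065 + 349.717 = 557.782 mcg/mL·h
F = (AUC_ev/D_ev)/(AUC_iv/D_iv) = (557.782/80)/(274/20) = 6.972275/13.7 = 0.5089

F = 0.509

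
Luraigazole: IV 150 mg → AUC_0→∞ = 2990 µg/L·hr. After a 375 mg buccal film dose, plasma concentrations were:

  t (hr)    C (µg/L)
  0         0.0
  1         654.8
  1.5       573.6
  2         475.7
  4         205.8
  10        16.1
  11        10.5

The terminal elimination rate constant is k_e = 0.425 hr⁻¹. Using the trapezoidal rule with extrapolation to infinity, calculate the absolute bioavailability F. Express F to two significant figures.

F = 0.31

Trapezoidal AUC_0→11 (buccal film):
  [0→1]: (0.0+654.8)/2 × 1 = 327.4
  [1→1.5]: (654.8+573.6)/2 × 0.5 = 307.1
  [1.5→2]: (573.6+475.7)/2 × 0.5 = 262.325
  [2→4]: (475.7+205.8)/2 × 2 = 681.5
  [4→10]: (205.8+16.1)/2 × 6 = 665.7
  [10→11]: (16.1+10.5)/2 × 1 = 13.3
  Sum = 2257.325 µg/L·hr
Tail: C_last/k_e = 10.5/0.425 = 24.706
AUC_0→∞ (buccal film) = 2257.325 + 24.706 = 2282.031 µg/L·hr
F = (AUC_ev/D_ev)/(AUC_iv/D_iv) = (2282.031/375)/(2990/150) = 6.085416/19.9333 = 0.3053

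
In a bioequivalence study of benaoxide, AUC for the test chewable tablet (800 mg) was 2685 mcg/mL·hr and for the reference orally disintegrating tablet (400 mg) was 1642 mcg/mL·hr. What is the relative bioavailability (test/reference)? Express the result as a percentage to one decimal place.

F_rel = 81.8%

F_rel = (AUC_test/D_test) / (AUC_ref/D_ref)
      = (2685/800) / (1642/400)
      = 3.35625 / 4.105 = 0.8176 = 81.76%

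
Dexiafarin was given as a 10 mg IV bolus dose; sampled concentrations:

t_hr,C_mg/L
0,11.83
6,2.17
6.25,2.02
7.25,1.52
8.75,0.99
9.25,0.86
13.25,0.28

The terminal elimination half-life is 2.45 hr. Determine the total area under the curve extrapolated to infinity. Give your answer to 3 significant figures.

AUC = 49.9 mg/L·hr

Trapezoidal AUC_0→13.25:
  [0→6]: (11.83+2.17)/2 × 6 = 42.0
  [6→6.25]: (2.17+2.02)/2 × 0.25 = 0.52375
  [6.25→7.25]: (2.02+1.52)/2 × 1 = 1.77
  [7.25→8.75]: (1.52+0.99)/2 × 1.5 = 1.8825
  [8.75→9.25]: (0.99+0.86)/2 × 0.5 = 0.4625
  [9.25→13.25]: (0.86+0.28)/2 × 4 = 2.28
  Sum = 48.91875 mg/L·hr
k_e = ln2 / t½ = 0.693147 / 2.45 = 0.2829 hr^-1
Extrapolated tail: C_last / k_e = 0.28 / 0.2829 = 0.990
AUC_0→∞ = 48.91875 + 0.990 = 49.90875 mg/L·hr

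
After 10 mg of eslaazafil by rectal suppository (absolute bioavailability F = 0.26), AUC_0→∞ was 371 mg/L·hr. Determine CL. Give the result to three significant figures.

CL = F × Dose / AUC_0→∞
   = 0.26 × 10 / 371 = 0.00700809 L/hr

CL = 0.00701 L/hr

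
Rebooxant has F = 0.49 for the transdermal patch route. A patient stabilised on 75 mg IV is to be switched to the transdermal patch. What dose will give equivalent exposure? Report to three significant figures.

D_transdermal = 153 mg

For equal systemic exposure: F × D_ev = D_iv
D_ev = D_iv / F = 75 / 0.49 = 153.061 mg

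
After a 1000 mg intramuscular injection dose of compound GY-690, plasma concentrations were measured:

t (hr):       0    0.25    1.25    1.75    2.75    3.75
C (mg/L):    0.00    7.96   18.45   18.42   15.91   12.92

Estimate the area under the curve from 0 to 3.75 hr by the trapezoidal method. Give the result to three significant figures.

AUC = 55.0 mg/L·hr

Trapezoidal AUC_0→3.75:
  [0→0.25]: (0.00+7.96)/2 × 0.25 = 0.995
  [0.25→1.25]: (7.96+18.45)/2 × 1 = 13.205
  [1.25→1.75]: (18.45+18.42)/2 × 0.5 = 9.2175
  [1.75→2.75]: (18.42+15.91)/2 × 1 = 17.165
  [2.75→3.75]: (15.91+12.92)/2 × 1 = 14.415
  Sum = 54.9975 mg/L·hr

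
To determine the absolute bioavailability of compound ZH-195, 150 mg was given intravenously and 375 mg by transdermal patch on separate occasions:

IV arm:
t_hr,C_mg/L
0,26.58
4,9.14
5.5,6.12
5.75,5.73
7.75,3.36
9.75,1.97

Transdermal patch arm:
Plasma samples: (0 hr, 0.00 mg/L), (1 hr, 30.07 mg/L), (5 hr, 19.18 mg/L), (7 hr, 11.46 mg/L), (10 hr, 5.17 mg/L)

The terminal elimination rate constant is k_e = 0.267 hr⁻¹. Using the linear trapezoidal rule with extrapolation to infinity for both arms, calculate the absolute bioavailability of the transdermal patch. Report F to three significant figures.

Trapezoidal AUC_0→9.75 (IV):
  [0→4]: (26.58+9.14)/2 × 4 = 71.44
  [4→5.5]: (9.14+6.12)/2 × 1.5 = 11.445
  [5.5→5.75]: (6.12+5.73)/2 × 0.25 = 1.48125
  [5.75→7.75]: (5.73+3.36)/2 × 2 = 9.09
  [7.75→9.75]: (3.36+1.97)/2 × 2 = 5.33
  Sum = 98.78625 mg/L·hr
IV tail: 1.97/0.267 = 7.378; AUC_iv,0→∞ = 98.78625 + 7.378 = 106.16425 mg/L·hr
Trapezoidal AUC_0→10 (transdermal patch):
  [0→1]: (0.00+30.07)/2 × 1 = 15.035
  [1→5]: (30.07+19.18)/2 × 4 = 98.5
  [5→7]: (19.18+11.46)/2 × 2 = 30.64
  [7→10]: (11.46+5.17)/2 × 3 = 24.945
  Sum = 169.12 mg/L·hr
transdermal patch tail: 5.17/0.267 = 19.363; AUC_ev,0→∞ = 169.12 + 19.363 = 188.483 mg/L·hr
F = (AUC_ev/D_ev)/(AUC_iv/D_iv) = (188.483/375)/(106.16425/150) = 0.502621/0.707762 = 0.7102

F = 0.710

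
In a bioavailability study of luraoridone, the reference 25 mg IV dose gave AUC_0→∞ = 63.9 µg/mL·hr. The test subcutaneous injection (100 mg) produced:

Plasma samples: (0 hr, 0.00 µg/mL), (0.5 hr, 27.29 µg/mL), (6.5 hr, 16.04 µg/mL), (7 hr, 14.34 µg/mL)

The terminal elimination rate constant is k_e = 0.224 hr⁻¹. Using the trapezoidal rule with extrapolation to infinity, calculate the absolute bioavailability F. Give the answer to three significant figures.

Trapezoidal AUC_0→7 (subcutaneous injection):
  [0→0.5]: (0.00+27.29)/2 × 0.5 = 6.8225
  [0.5→6.5]: (27.29+16.04)/2 × 6 = 129.99
  [6.5→7]: (16.04+14.34)/2 × 0.5 = 7.595
  Sum = 144.4075 µg/mL·hr
Tail: C_last/k_e = 14.34/0.224 = 64.018
AUC_0→∞ (subcutaneous injection) = 144.4075 + 64.018 = 208.4255 µg/mL·hr
F = (AUC_ev/D_ev)/(AUC_iv/D_iv) = (208.4255/100)/(63.9/25) = 2.084255/2.556 = 0.8154

F = 0.815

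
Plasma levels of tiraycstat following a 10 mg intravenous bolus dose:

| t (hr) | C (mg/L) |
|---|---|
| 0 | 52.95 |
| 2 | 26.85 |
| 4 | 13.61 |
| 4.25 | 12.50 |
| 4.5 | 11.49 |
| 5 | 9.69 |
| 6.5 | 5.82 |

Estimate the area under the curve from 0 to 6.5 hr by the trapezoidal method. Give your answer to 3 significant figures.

Trapezoidal AUC_0→6.5:
  [0→2]: (52.95+26.85)/2 × 2 = 79.8
  [2→4]: (26.85+13.61)/2 × 2 = 40.46
  [4→4.25]: (13.61+12.50)/2 × 0.25 = 3.26375
  [4.25→4.5]: (12.50+11.49)/2 × 0.25 = 2.99875
  [4.5→5]: (11.49+9.69)/2 × 0.5 = 5.295
  [5→6.5]: (9.69+5.82)/2 × 1.5 = 11.6325
  Sum = 143.45 mg/L·hr

AUC = 143 mg/L·hr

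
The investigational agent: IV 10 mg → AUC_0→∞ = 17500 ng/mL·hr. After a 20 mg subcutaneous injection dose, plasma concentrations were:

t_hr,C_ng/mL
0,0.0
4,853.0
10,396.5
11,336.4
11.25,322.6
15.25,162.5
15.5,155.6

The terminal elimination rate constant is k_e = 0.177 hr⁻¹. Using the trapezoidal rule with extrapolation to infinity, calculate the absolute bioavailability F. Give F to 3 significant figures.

F = 0.223

Trapezoidal AUC_0→15.5 (subcutaneous injection):
  [0→4]: (0.0+853.0)/2 × 4 = 1706.0
  [4→10]: (853.0+396.5)/2 × 6 = 3748.5
  [10→11]: (396.5+336.4)/2 × 1 = 366.45
  [11→11.25]: (336.4+322.6)/2 × 0.25 = 82.375
  [11.25→15.25]: (322.6+162.5)/2 × 4 = 970.2
  [15.25→15.5]: (162.5+155.6)/2 × 0.25 = 39.7625
  Sum = 6913.2875 ng/mL·hr
Tail: C_last/k_e = 155.6/0.177 = 879.096
AUC_0→∞ (subcutaneous injection) = 6913.2875 + 879.096 = 7792.3835 ng/mL·hr
F = (AUC_ev/D_ev)/(AUC_iv/D_iv) = (7792.3835/20)/(17500/10) = 389.619/1750 = 0.2226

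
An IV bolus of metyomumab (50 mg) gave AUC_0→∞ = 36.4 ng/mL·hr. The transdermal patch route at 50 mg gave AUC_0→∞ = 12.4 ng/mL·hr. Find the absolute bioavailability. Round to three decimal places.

F = 0.341

F = (AUC_ev / D_ev) / (AUC_iv / D_iv)
  = (12.4/50) / (36.4/50)
  = 0.248 / 0.728 = 0.3407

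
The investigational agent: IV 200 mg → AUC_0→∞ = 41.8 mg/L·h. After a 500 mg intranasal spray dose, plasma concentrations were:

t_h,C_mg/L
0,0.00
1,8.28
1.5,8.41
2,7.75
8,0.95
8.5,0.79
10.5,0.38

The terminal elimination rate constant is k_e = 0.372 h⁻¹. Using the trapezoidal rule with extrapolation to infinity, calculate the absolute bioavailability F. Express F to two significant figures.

Trapezoidal AUC_0→10.5 (intranasal spray):
  [0→1]: (0.00+8.28)/2 × 1 = 4.14
  [1→1.5]: (8.28+8.41)/2 × 0.5 = 4.1725
  [1.5→2]: (8.41+7.75)/2 × 0.5 = 4.04
  [2→8]: (7.75+0.95)/2 × 6 = 26.1
  [8→8.5]: (0.95+0.79)/2 × 0.5 = 0.435
  [8.5→10.5]: (0.79+0.38)/2 × 2 = 1.17
  Sum = 40.0575 mg/L·h
Tail: C_last/k_e = 0.38/0.372 = 1.022
AUC_0→∞ (intranasal spray) = 40.0575 + 1.022 = 41.0795 mg/L·h
F = (AUC_ev/D_ev)/(AUC_iv/D_iv) = (41.0795/500)/(41.8/200) = 0.082159/0.209 = 0.3931

F = 0.39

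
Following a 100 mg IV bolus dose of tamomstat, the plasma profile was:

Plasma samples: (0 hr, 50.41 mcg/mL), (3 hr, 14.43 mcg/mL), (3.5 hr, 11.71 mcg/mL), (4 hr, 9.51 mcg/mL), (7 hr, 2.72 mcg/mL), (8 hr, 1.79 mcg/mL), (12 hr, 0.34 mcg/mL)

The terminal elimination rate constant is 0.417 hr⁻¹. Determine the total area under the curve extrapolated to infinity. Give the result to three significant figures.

AUC = 135 mcg/mL·hr

Trapezoidal AUC_0→12:
  [0→3]: (50.41+14.43)/2 × 3 = 97.26
  [3→3.5]: (14.43+11.71)/2 × 0.5 = 6.535
  [3.5→4]: (11.71+9.51)/2 × 0.5 = 5.305
  [4→7]: (9.51+2.72)/2 × 3 = 18.345
  [7→8]: (2.72+1.79)/2 × 1 = 2.255
  [8→12]: (1.79+0.34)/2 × 4 = 4.26
  Sum = 133.96 mcg/mL·hr
Extrapolated tail: C_last / k_e = 0.34 / 0.417 = 0.815
AUC_0→∞ = 133.96 + 0.815 = 134.775 mcg/mL·hr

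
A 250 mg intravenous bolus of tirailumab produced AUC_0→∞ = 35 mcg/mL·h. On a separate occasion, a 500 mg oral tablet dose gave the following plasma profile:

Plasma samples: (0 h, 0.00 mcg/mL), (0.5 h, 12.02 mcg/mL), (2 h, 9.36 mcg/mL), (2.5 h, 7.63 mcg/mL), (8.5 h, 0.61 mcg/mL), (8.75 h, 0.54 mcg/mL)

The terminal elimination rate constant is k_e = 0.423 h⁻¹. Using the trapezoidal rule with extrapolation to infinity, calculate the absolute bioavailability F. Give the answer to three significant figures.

Trapezoidal AUC_0→8.75 (oral tablet):
  [0→0.5]: (0.00+12.02)/2 × 0.5 = 3.005
  [0.5→2]: (12.02+9.36)/2 × 1.5 = 16.035
  [2→2.5]: (9.36+7.63)/2 × 0.5 = 4.2475
  [2.5→8.5]: (7.63+0.61)/2 × 6 = 24.72
  [8.5→8.75]: (0.61+0.54)/2 × 0.25 = 0.14375
  Sum = 48.15125 mcg/mL·h
Tail: C_last/k_e = 0.54/0.423 = 1.277
AUC_0→∞ (oral tablet) = 48.15125 + 1.277 = 49.42825 mcg/mL·h
F = (AUC_ev/D_ev)/(AUC_iv/D_iv) = (49.42825/500)/(35/250) = 0.0988565/0.14 = 0.7061

F = 0.706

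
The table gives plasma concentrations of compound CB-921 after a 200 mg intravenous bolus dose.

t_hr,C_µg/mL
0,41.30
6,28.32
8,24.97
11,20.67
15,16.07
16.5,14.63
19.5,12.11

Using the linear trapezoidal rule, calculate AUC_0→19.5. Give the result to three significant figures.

Trapezoidal AUC_0→19.5:
  [0→6]: (41.30+28.32)/2 × 6 = 208.86
  [6→8]: (28.32+24.97)/2 × 2 = 53.29
  [8→11]: (24.97+20.67)/2 × 3 = 68.46
  [11→15]: (20.67+16.07)/2 × 4 = 73.48
  [15→16.5]: (16.07+14.63)/2 × 1.5 = 23.025
  [16.5→19.5]: (14.63+12.11)/2 × 3 = 40.11
  Sum = 467.225 µg/mL·hr

AUC = 467 µg/mL·hr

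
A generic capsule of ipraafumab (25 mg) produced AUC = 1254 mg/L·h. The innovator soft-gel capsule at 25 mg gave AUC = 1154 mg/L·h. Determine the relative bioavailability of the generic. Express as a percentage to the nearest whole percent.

F_rel = 109%

F_rel = (AUC_test/D_test) / (AUC_ref/D_ref)
      = (1254/25) / (1154/25)
      = 50.16 / 46.16 = 1.0867 = 108.67%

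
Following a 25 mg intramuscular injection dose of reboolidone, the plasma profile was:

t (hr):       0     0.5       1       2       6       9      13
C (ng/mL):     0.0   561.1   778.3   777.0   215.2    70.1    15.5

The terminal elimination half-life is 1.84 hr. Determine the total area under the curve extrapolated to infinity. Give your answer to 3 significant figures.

Trapezoidal AUC_0→13:
  [0→0.5]: (0.0+561.1)/2 × 0.5 = 140.275
  [0.5→1]: (561.1+778.3)/2 × 0.5 = 334.85
  [1→2]: (778.3+777.0)/2 × 1 = 777.65
  [2→6]: (777.0+215.2)/2 × 4 = 1984.4
  [6→9]: (215.2+70.1)/2 × 3 = 427.95
  [9→13]: (70.1+15.5)/2 × 4 = 171.2
  Sum = 3836.325 ng/mL·hr
k_e = ln2 / t½ = 0.693147 / 1.84 = 0.3767 hr^-1
Extrapolated tail: C_last / k_e = 15.5 / 0.3767 = 41.147
AUC_0→∞ = 3836.325 + 41.147 = 3877.472 ng/mL·hr

AUC = 3880 ng/mL·hr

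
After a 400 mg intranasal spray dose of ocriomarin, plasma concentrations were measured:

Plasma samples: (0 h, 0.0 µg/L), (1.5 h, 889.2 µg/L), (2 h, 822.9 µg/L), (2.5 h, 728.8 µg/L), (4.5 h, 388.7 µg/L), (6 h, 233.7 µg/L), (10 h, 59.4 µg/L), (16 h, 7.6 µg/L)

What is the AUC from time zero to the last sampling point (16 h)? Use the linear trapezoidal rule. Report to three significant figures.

AUC = 3850 µg/L·h

Trapezoidal AUC_0→16:
  [0→1.5]: (0.0+889.2)/2 × 1.5 = 666.9
  [1.5→2]: (889.2+822.9)/2 × 0.5 = 428.025
  [2→2.5]: (822.9+728.8)/2 × 0.5 = 387.925
  [2.5→4.5]: (728.8+388.7)/2 × 2 = 1117.5
  [4.5→6]: (388.7+233.7)/2 × 1.5 = 466.8
  [6→10]: (233.7+59.4)/2 × 4 = 586.2
  [10→16]: (59.4+7.6)/2 × 6 = 201.0
  Sum = 3854.35 µg/L·h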